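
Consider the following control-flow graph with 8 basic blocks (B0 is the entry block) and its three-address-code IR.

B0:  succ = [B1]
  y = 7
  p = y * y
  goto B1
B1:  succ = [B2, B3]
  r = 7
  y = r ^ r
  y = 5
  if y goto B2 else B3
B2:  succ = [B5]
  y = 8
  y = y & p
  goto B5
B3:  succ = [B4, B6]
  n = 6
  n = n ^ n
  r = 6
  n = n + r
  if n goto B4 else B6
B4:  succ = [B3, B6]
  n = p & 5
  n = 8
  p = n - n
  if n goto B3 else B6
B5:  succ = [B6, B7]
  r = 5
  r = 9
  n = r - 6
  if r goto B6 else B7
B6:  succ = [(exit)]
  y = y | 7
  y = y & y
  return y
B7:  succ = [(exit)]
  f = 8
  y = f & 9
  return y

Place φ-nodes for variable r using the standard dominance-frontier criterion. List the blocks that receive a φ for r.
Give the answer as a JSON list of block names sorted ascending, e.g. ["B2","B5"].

idom tree: B1←B0 B2←B1 B3←B1 B4←B3 B5←B2 B6←B1 B7←B5
Dom at joins:
  B3: preds {B1,B4}: {B0,B1} ∩ {B0,B1,B3,B4} = {B0,B1}; idom=B1
  B6: preds {B3,B4,B5}: {B0,B1,B3} ∩ {B0,B1,B3,B4} ∩ {B0,B1,B2,B5} = {B0,B1}; idom=B1

Frontier:
  B3←B1: walk · to B1
  B3←B4: walk B4→B3 to B1
  B6←B3: walk B3 to B1
  B6←B4: walk B4→B3 to B1
  B6←B5: walk B5→B2 to B1
  DF(B0)=∅
  DF(B1)=∅
  DF(B2)={B6}
  DF(B3)={B3,B6}
  DF(B4)={B3,B6}
  DF(B5)={B6}
  DF(B6)=∅
  DF(B7)=∅

φ for r: defs {B1,B3,B5}
  DF⁺ = {B3,B6}

Answer: ["B3", "B6"]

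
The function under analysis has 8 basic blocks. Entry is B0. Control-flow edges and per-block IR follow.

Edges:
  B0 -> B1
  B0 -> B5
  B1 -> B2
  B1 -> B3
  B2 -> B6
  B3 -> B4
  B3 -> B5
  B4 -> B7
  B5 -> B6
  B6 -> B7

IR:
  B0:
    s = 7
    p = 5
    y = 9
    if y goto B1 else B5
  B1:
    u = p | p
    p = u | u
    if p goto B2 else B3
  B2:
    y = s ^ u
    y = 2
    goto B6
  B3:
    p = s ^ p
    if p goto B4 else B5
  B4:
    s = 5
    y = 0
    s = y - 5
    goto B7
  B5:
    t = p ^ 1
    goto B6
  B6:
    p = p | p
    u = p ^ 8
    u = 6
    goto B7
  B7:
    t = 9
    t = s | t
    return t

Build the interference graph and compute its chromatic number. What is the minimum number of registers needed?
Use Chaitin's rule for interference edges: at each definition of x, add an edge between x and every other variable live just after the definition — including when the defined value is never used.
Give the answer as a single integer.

Per-block:
  B0 def {p,s,y} use ∅
  B1 def {p,u} use {p}
  B2 def {y} use {s,u}
  B3 def {p} use {p,s}
  B4 def {s,y} use ∅
  B5 def {t} use {p}
  B6 def {p,u} use {p}
  B7 def {t} use {s}

Live sets:
  live B0: ∅→{p,s}
  live B1: {p,s}→{p,s,u}
  live B2: {p,s,u}→{p,s}
  live B3: {p,s}→{p,s}
  live B4: ∅→{s}
  live B5: {p,s}→{p,s}
  live B6: {p,s}→{s}
  live B7: {s}→∅

Interference:
  p: {s,t,u,y}
  s: {p,t,u,y}
  t: {p,s}
  u: {p,s}
  y: {p,s}

Colouring:
  {p,s,t} pairwise interfere (3-clique) ⇒ χ ≥ 3
  assign p→R0 s→R1 t→R2 u→R2 y→R2 — no edge inside a register ⇒ χ ≤ 3
  χ = 3

Answer: 3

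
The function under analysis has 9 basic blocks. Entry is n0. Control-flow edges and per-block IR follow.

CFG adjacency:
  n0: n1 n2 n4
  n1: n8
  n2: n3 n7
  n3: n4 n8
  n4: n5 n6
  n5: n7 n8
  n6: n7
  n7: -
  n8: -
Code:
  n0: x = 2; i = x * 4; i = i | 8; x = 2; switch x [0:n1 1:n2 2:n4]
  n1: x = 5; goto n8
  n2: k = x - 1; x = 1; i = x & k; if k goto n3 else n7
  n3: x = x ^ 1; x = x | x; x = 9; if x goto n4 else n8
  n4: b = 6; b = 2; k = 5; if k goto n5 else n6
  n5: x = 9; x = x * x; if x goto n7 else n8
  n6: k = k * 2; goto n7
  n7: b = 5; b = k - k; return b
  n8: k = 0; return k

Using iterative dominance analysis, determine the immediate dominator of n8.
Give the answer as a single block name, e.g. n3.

Answer: n0

Derivation:
idom tree: n1←n0 n2←n0 n3←n2 n4←n0 n5←n4 n6←n4 n7←n0 n8←n0
Dom at joins:
  n4: preds {n0,n3}: {n0} ∩ {n0,n2,n3} = {n0}; idom=n0
  n7: preds {n2,n5,n6}: {n0,n2} ∩ {n0,n4,n5} ∩ {n0,n4,n6} = {n0}; idom=n0
  n8: preds {n1,n3,n5}: {n0,n1} ∩ {n0,n2,n3} ∩ {n0,n4,n5} = {n0}; idom=n0

idom(n8) = n0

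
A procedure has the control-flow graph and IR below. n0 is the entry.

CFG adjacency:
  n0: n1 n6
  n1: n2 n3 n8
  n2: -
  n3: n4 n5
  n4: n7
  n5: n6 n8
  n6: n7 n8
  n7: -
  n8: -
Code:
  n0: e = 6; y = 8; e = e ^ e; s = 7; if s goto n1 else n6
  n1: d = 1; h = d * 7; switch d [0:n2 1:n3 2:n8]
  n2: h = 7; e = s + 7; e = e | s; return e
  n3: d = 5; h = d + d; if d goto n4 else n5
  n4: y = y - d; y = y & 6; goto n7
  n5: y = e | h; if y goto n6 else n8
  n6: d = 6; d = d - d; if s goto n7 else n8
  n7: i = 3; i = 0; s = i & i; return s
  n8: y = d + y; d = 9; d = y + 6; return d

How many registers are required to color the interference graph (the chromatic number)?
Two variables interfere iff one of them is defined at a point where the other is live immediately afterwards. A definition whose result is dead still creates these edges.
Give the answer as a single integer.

Block summaries:
  n0: {e,s,y} / ∅
  n1: {d,h} / ∅
  n2: {e,h} / {s}
  n3: {d,h} / ∅
  n4: {y} / {d,y}
  n5: {y} / {e,h}
  n6: {d} / {s}
  n7: {i,s} / ∅
  n8: {d,y} / {d,y}

Backward fixpoint:
  n0 li=∅ lo={e,s,y}
  n1 li={e,s,y} lo={d,e,s,y}
  n2 li={s} lo=∅
  n3 li={e,s,y} lo={d,e,h,s,y}
  n4 li={d,y} lo=∅
  n5 li={d,e,h,s} lo={d,s,y}
  n6 li={s,y} lo={d,y}
  n7 li=∅ lo=∅
  n8 li={d,y} lo=∅

Interfere edges:
  d — {e,h,s,y}
  e — {d,h,s,y}
  h — {d,e,s,y}
  i — ∅
  s — {d,e,h,y}
  y — {d,e,h,s}

Chromatic number:
  clique {d,e,h,s,y} ⇒ need ≥ 5
  assign d→c0 e→c1 h→c2 i→c0 s→c3 y→c4 — no edge inside a register ⇒ χ ≤ 5
  χ = 5

Answer: 5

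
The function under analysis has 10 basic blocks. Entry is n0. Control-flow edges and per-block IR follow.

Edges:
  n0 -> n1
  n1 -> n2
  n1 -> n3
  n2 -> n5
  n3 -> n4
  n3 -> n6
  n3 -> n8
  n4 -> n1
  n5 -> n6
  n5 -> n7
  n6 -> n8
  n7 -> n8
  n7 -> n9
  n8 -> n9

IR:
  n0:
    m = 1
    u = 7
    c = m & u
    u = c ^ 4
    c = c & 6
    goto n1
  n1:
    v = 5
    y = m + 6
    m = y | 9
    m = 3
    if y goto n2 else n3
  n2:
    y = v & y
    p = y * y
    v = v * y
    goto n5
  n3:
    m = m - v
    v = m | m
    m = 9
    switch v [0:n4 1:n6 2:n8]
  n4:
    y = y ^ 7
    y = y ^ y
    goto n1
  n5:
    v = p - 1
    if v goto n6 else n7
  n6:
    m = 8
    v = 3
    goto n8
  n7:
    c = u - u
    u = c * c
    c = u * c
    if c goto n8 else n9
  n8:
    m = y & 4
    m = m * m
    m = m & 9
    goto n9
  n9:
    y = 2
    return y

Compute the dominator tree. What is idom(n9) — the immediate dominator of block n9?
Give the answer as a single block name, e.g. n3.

Answer: n1

Working:
idom tree: n1←n0 n2←n1 n3←n1 n4←n3 n5←n2 n6←n1 n7←n5 n8←n1 n9←n1
Dom∩ at merges:
  n1: preds {n0,n4}: {n0} ∩ {n0,n1,n3,n4} = {n0}; idom=n0
  n6: preds {n3,n5}: {n0,n1,n3} ∩ {n0,n1,n2,n5} = {n0,n1}; idom=n1
  n8: preds {n3,n6,n7}: {n0,n1,n3} ∩ {n0,n1,n6} ∩ {n0,n1,n2,n5,n7} = {n0,n1}; idom=n1
  n9: preds {n7,n8}: {n0,n1,n2,n5,n7} ∩ {n0,n1,n8} = {n0,n1}; idom=n1

idom(n9) = n1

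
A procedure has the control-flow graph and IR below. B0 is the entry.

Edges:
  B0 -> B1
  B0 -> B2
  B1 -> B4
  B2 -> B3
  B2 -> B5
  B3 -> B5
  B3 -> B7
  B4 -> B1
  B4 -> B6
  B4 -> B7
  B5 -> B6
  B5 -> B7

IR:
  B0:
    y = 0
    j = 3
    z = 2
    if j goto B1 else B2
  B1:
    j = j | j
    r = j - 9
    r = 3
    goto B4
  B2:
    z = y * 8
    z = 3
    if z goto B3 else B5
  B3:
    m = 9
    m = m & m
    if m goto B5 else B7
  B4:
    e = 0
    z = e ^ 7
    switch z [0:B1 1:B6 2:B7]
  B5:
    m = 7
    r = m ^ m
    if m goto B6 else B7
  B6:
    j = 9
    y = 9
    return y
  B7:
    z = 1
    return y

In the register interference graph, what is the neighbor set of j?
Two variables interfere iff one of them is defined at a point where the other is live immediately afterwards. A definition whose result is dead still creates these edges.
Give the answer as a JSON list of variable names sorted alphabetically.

Answer: ["e", "r", "y", "z"]

Analysis:
Block summaries:
  B0: def={j,y,z} ue=∅
  B1: def={j,r} ue={j}
  B2: def={z} ue={y}
  B3: def={m} ue=∅
  B4: def={e,z} ue=∅
  B5: def={m,r} ue=∅
  B6: def={j,y} ue=∅
  B7: def={z} ue={y}

Live sets:
  B0: in=∅ out={j,y}
  B1: in={j,y} out={j,y}
  B2: in={y} out={y}
  B3: in={y} out={y}
  B4: in={j,y} out={j,y}
  B5: in={y} out={y}
  B6: in=∅ out=∅
  B7: in={y} out=∅

Conflict graph:
  e — {j,y}
  j — {e,r,y,z}
  m — {r,y}
  r — {j,m,y}
  y — {e,j,m,r,z}
  z — {j,y}

N(j) = ["e", "r", "y", "z"]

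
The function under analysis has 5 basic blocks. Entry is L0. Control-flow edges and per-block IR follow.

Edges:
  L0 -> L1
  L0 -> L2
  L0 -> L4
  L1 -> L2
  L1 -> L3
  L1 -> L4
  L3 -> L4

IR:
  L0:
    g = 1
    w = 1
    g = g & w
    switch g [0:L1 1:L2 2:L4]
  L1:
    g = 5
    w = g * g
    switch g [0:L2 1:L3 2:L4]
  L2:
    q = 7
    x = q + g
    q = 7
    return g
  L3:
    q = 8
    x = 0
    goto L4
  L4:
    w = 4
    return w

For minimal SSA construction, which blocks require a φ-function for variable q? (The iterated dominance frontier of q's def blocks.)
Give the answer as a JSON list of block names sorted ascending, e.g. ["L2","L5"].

Answer: ["L4"]

Analysis:
idom tree: L1←L0 L2←L0 L3←L1 L4←L0
Dom∩ at merges:
  L2: preds {L0,L1}: {L0} ∩ {L0,L1} = {L0}; idom=L0
  L4: preds {L0,L1,L3}: {L0} ∩ {L0,L1} ∩ {L0,L1,L3} = {L0}; idom=L0

DF walk-up:
  join L2 pred L0: · stop@L0
  join L2 pred L1: L1 stop@L0
  join L4 pred L0: · stop@L0
  join L4 pred L1: L1 stop@L0
  join L4 pred L3: L3→L1 stop@L0
  L0: DF=∅
  L1: DF={L2,L4}
  L2: DF=∅
  L3: DF={L4}
  L4: DF=∅

φ for q: defs {L2,L3}
  DF⁺ = {L4}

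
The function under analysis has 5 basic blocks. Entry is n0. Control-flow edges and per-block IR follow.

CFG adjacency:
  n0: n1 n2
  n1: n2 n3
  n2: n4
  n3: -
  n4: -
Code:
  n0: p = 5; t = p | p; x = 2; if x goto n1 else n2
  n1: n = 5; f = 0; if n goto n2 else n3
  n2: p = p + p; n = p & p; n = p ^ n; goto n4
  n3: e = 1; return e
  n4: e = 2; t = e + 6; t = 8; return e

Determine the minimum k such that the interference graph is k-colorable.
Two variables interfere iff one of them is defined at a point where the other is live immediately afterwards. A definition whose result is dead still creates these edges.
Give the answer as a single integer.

Per-block:
  n0 def {p,t,x} use ∅
  n1 def {f,n} use ∅
  n2 def {n,p} use {p}
  n3 def {e} use ∅
  n4 def {e,t} use ∅

Liveness:
  n0: in=∅ out={p}
  n1: in={p} out={p}
  n2: in={p} out=∅
  n3: in=∅ out=∅
  n4: in=∅ out=∅

Interference:
  e↔{t}
  f↔{n,p}
  n↔{f,p}
  p↔{f,n,t,x}
  t↔{e,p}
  x↔{p}

Chromatic number:
  lower bound: {f,n,p} mutually conflict ⇒ χ ≥ 3
  3-colouring: r0={e,p}  r1={f,t,x}  r2={n}
  χ = 3

Answer: 3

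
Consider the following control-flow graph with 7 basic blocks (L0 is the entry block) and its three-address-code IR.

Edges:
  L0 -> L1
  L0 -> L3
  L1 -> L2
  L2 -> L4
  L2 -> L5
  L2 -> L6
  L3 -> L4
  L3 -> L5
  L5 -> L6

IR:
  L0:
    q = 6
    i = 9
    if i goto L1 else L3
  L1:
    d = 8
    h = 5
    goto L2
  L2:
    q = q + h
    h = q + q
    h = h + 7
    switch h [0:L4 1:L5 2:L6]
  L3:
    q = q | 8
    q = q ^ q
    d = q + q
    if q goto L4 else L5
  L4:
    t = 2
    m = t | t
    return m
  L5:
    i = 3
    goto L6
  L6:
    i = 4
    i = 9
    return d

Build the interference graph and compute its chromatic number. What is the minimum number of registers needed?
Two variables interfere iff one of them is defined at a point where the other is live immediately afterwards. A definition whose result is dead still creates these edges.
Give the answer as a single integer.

Per-block:
  L0: def={i,q} ue=∅
  L1: def={d,h} ue=∅
  L2: def={h,q} ue={h,q}
  L3: def={d,q} ue={q}
  L4: def={m,t} ue=∅
  L5: def={i} ue=∅
  L6: def={i} ue={d}

Live sets:
  live L0: ∅→{q}
  live L1: {q}→{d,h,q}
  live L2: {d,h,q}→{d}
  live L3: {q}→{d}
  live L4: ∅→∅
  live L5: {d}→{d}
  live L6: {d}→∅

Interfere edges:
  d↔{h,i,q}
  h↔{d,q}
  i↔{d,q}
  m↔∅
  q↔{d,h,i}
  t↔∅

Chromatic number:
  {d,h,q} pairwise interfere (3-clique) ⇒ χ ≥ 3
  assign d→c0 h→c2 i→c2 m→c0 q→c1 t→c0 — no edge inside a register ⇒ χ ≤ 3
  χ = 3

Answer: 3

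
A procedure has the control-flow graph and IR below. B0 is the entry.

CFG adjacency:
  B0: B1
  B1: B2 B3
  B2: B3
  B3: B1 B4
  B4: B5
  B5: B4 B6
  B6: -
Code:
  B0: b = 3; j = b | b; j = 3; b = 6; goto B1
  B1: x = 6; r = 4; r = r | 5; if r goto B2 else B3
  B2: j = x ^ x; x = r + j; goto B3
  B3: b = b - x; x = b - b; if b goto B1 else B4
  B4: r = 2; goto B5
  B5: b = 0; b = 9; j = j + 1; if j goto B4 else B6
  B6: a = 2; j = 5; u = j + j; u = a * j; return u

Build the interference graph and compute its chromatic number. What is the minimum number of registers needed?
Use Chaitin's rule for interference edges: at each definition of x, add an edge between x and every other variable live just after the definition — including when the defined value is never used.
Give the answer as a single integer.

Block summaries:
  B0: def={b,j} ue=∅
  B1: def={r,x} ue=∅
  B2: def={j,x} ue={r,x}
  B3: def={b,x} ue={b,x}
  B4: def={r} ue=∅
  B5: def={b,j} ue={j}
  B6: def={a,j,u} ue=∅

Liveness:
  B0: in=∅ out={b,j}
  B1: in={b,j} out={b,j,r,x}
  B2: in={b,r,x} out={b,j,x}
  B3: in={b,j,x} out={b,j}
  B4: in={j} out={j}
  B5: in={j} out={j}
  B6: in=∅ out=∅

Interfere edges:
  a↔{j,u}
  b↔{j,r,x}
  j↔{a,b,r,u,x}
  r↔{b,j,x}
  u↔{a,j}
  x↔{b,j,r}

Colouring:
  clique {b,j,r,x} ⇒ need ≥ 4
  assign a→c1 b→c1 j→c0 r→c2 u→c2 x→c3 — no edge inside a register ⇒ χ ≤ 4
  χ = 4

Answer: 4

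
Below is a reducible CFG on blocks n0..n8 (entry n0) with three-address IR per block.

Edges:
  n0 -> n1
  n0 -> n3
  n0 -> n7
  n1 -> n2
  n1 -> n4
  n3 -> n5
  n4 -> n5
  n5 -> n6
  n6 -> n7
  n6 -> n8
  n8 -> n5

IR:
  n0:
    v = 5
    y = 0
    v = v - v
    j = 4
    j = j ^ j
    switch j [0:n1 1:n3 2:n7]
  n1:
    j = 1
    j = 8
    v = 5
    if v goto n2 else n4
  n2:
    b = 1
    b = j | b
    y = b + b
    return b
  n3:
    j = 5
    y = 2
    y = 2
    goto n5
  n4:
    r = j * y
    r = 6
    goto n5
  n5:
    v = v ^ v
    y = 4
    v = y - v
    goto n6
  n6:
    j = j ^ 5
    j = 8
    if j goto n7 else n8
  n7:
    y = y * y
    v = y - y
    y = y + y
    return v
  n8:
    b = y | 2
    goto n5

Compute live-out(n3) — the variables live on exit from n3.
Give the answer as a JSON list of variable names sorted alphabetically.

Per-block:
  n0 def {j,v,y} use ∅
  n1 def {j,v} use ∅
  n2 def {b,y} use {j}
  n3 def {j,y} use ∅
  n4 def {r} use {j,y}
  n5 def {v,y} use {v}
  n6 def {j} use {j}
  n7 def {v,y} use {y}
  n8 def {b} use {y}

Live sets:
  live n0: ∅→{v,y}
  live n1: {y}→{j,v,y}
  live n2: {j}→∅
  live n3: {v}→{j,v}
  live n4: {j,v,y}→{j,v}
  live n5: {j,v}→{j,v,y}
  live n6: {j,v,y}→{j,v,y}
  live n7: {y}→∅
  live n8: {j,v,y}→{j,v}

live-out(n3) = ["j", "v"]

Answer: ["j", "v"]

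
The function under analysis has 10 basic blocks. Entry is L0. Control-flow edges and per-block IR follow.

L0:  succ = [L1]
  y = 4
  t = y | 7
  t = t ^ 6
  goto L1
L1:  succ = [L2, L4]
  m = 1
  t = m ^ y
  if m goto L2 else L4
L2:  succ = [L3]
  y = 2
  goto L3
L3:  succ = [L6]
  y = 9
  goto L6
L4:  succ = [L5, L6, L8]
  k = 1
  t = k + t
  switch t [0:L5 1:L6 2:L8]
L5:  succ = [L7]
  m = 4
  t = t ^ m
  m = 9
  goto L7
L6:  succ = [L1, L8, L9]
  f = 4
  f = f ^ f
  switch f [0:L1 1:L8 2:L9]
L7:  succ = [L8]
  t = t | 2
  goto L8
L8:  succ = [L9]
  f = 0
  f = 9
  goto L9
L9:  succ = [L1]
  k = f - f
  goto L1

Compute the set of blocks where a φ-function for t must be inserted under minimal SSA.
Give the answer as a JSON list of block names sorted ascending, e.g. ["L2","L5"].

idom tree: L1←L0 L2←L1 L3←L2 L4←L1 L5←L4 L6←L1 L7←L5 L8←L1 L9←L1
Dom at joins:
  L1: preds {L0,L6,L9}: {L0} ∩ {L0,L1,L6} ∩ {L0,L1,L9} = {L0}; idom=L0
  L6: preds {L3,L4}: {L0,L1,L2,L3} ∩ {L0,L1,L4} = {L0,L1}; idom=L1
  L8: preds {L4,L6,L7}: {L0,L1,L4} ∩ {L0,L1,L6} ∩ {L0,L1,L4,L5,L7} = {L0,L1}; idom=L1
  L9: preds {L6,L8}: {L0,L1,L6} ∩ {L0,L1,L8} = {L0,L1}; idom=L1

Frontier:
  join L1 pred L0: · stop@L0
  join L1 pred L6: L6→L1 stop@L0
  join L1 pred L9: L9→L1 stop@L0
  join L6 pred L3: L3→L2 stop@L1
  join L6 pred L4: L4 stop@L1
  join L8 pred L4: L4 stop@L1
  join L8 pred L6: L6 stop@L1
  join L8 pred L7: L7→L5→L4 stop@L1
  join L9 pred L6: L6 stop@L1
  join L9 pred L8: L8 stop@L1
  DF(L0)=∅
  DF(L1)={L1}
  DF(L2)={L6}
  DF(L3)={L6}
  DF(L4)={L6,L8}
  DF(L5)={L8}
  DF(L6)={L1,L8,L9}
  DF(L7)={L8}
  DF(L8)={L9}
  DF(L9)={L1}

φ for t: defs {L0,L1,L4,L5,L7}
  DF⁺ = {L1,L6,L8,L9}

Answer: ["L1", "L6", "L8", "L9"]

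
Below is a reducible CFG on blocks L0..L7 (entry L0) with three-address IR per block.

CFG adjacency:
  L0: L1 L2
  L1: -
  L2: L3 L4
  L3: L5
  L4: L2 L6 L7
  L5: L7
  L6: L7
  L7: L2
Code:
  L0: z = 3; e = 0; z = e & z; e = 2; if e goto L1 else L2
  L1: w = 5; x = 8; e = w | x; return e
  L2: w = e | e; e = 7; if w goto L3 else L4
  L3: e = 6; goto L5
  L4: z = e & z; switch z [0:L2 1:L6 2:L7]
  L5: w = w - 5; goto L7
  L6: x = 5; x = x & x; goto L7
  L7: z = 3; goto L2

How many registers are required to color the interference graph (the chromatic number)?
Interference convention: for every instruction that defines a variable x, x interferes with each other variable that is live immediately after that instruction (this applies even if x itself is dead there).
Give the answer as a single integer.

def/use:
  L0: def={e,z} ue=∅
  L1: def={e,w,x} ue=∅
  L2: def={e,w} ue={e}
  L3: def={e} ue=∅
  L4: def={z} ue={e,z}
  L5: def={w} ue={w}
  L6: def={x} ue=∅
  L7: def={z} ue=∅

Backward fixpoint:
  L0: in=∅ out={e,z}
  L1: in=∅ out=∅
  L2: in={e,z} out={e,w,z}
  L3: in={w} out={e,w}
  L4: in={e,z} out={e,z}
  L5: in={e,w} out={e}
  L6: in={e} out={e}
  L7: in={e} out={e,z}

Interfere edges:
  e: {w,x,z}
  w: {e,x,z}
  x: {e,w}
  z: {e,w}

Registers:
  lower bound: {e,w,x} mutually conflict ⇒ χ ≥ 3
  assign e→R0 w→R1 x→R2 z→R2 — no edge inside a register ⇒ χ ≤ 3
  χ = 3

Answer: 3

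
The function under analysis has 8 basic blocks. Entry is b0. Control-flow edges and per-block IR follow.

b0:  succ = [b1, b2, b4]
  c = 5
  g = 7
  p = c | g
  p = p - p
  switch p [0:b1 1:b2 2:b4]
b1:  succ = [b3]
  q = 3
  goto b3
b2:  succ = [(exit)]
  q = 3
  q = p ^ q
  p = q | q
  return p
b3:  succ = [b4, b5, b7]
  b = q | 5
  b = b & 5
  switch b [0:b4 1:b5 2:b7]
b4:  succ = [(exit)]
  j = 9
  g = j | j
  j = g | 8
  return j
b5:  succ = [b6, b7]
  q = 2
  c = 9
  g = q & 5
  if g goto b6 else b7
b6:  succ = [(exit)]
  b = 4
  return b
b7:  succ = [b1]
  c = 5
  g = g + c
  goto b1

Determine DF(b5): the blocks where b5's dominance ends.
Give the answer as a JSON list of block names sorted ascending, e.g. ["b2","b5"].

Answer: ["b7"]

Analysis:
idom tree: b1←b0 b2←b0 b3←b1 b4←b0 b5←b3 b6←b5 b7←b3
Dom∩ at merges:
  b1: preds {b0,b7}: {b0} ∩ {b0,b1,b3,b7} = {b0}; idom=b0
  b4: preds {b0,b3}: {b0} ∩ {b0,b1,b3} = {b0}; idom=b0
  b7: preds {b3,b5}: {b0,b1,b3} ∩ {b0,b1,b3,b5} = {b0,b1,b3}; idom=b3

Frontier:
  b1←b0: walk · to b0
  b1←b7: walk b7→b3→b1 to b0
  b4←b0: walk · to b0
  b4←b3: walk b3→b1 to b0
  b7←b3: walk · to b3
  b7←b5: walk b5 to b3
  DF(b0)=∅
  DF(b1)={b1,b4}
  DF(b2)=∅
  DF(b3)={b1,b4}
  DF(b4)=∅
  DF(b5)={b7}
  DF(b6)=∅
  DF(b7)={b1}

DF(b5) = ["b7"]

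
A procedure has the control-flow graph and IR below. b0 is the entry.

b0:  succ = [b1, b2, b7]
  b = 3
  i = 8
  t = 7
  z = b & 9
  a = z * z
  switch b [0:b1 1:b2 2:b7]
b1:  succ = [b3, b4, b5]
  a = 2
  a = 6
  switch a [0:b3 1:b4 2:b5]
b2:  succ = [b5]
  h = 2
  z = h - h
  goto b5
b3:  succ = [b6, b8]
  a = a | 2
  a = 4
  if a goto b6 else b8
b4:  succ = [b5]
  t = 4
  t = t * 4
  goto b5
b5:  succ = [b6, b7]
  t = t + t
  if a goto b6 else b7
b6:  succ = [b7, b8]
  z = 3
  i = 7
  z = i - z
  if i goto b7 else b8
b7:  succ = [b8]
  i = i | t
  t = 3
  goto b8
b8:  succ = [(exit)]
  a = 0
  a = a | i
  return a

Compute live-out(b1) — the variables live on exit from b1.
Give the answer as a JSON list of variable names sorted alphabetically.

def/use:
  b0: def={a,b,i,t,z} ue=∅
  b1: def={a} ue=∅
  b2: def={h,z} ue=∅
  b3: def={a} ue={a}
  b4: def={t} ue=∅
  b5: def={t} ue={a,t}
  b6: def={i,z} ue=∅
  b7: def={i,t} ue={i,t}
  b8: def={a} ue={i}

Liveness:
  live b0: ∅→{a,i,t}
  live b1: {i,t}→{a,i,t}
  live b2: {a,i,t}→{a,i,t}
  live b3: {a,i,t}→{i,t}
  live b4: {a,i}→{a,i,t}
  live b5: {a,i,t}→{i,t}
  live b6: {t}→{i,t}
  live b7: {i,t}→{i}
  live b8: {i}→∅

live-out(b1) = ["a", "i", "t"]

Answer: ["a", "i", "t"]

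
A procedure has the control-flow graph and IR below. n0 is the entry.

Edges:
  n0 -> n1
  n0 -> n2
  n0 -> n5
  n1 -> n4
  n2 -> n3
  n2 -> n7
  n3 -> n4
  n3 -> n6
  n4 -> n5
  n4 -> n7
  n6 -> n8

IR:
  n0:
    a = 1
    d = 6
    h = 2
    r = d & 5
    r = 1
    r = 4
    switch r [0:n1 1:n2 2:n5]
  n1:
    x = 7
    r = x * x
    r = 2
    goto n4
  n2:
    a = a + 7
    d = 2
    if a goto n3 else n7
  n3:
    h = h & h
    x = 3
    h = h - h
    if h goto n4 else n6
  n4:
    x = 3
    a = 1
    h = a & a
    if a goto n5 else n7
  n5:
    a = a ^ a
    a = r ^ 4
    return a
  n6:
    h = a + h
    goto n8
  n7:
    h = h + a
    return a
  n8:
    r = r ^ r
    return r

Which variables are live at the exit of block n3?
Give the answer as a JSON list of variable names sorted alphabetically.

def/use:
  n0 def {a,d,h,r} use ∅
  n1 def {r,x} use ∅
  n2 def {a,d} use {a}
  n3 def {h,x} use {h}
  n4 def {a,h,x} use ∅
  n5 def {a} use {a,r}
  n6 def {h} use {a,h}
  n7 def {h} use {a,h}
  n8 def {r} use {r}

Backward fixpoint:
  n0 li=∅ lo={a,h,r}
  n1 li=∅ lo={r}
  n2 li={a,h,r} lo={a,h,r}
  n3 li={a,h,r} lo={a,h,r}
  n4 li={r} lo={a,h,r}
  n5 li={a,r} lo=∅
  n6 li={a,h,r} lo={r}
  n7 li={a,h} lo=∅
  n8 li={r} lo=∅

live-out(n3) = ["a", "h", "r"]

Answer: ["a", "h", "r"]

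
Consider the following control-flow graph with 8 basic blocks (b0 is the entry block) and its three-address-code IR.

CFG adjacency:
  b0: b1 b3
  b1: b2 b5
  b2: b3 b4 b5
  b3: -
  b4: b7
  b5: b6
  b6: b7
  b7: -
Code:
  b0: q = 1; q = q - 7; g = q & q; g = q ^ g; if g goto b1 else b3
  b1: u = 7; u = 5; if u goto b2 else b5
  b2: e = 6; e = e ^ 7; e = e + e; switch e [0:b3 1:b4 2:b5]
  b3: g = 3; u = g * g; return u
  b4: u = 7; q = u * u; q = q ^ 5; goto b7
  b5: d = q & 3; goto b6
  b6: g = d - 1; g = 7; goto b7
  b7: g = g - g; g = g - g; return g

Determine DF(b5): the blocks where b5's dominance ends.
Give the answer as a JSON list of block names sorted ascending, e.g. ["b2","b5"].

idom tree: b1←b0 b2←b1 b3←b0 b4←b2 b5←b1 b6←b5 b7←b1
Dom∩ at merges:
  b3: preds {b0,b2}: {b0} ∩ {b0,b1,b2} = {b0}; idom=b0
  b5: preds {b1,b2}: {b0,b1} ∩ {b0,b1,b2} = {b0,b1}; idom=b1
  b7: preds {b4,b6}: {b0,b1,b2,b4} ∩ {b0,b1,b5,b6} = {b0,b1}; idom=b1

DF derivation:
  b3←b0: walk · to b0
  b3←b2: walk b2→b1 to b0
  b5←b1: walk · to b1
  b5←b2: walk b2 to b1
  b7←b4: walk b4→b2 to b1
  b7←b6: walk b6→b5 to b1
  DF(b0)=∅
  DF(b1)={b3}
  DF(b2)={b3,b5,b7}
  DF(b3)=∅
  DF(b4)={b7}
  DF(b5)={b7}
  DF(b6)={b7}
  DF(b7)=∅

DF(b5) = ["b7"]

Answer: ["b7"]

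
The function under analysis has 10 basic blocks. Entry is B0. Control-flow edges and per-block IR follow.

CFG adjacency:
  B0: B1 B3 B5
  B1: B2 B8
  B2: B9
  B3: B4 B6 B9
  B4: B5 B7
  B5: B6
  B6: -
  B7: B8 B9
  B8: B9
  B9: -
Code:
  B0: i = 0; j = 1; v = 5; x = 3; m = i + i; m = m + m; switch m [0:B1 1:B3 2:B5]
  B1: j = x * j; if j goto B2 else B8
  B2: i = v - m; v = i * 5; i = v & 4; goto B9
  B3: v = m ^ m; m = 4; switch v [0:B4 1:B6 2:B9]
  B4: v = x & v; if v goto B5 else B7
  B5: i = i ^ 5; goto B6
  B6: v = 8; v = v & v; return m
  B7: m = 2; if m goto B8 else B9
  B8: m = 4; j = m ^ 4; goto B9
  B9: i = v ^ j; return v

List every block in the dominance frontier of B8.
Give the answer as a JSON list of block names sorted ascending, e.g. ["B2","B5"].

idom tree: B1←B0 B2←B1 B3←B0 B4←B3 B5←B0 B6←B0 B7←B4 B8←B0 B9←B0
Join-block Dom:
  B5: preds {B0,B4}: {B0} ∩ {B0,B3,B4} = {B0}; idom=B0
  B6: preds {B3,B5}: {B0,B3} ∩ {B0,B5} = {B0}; idom=B0
  B8: preds {B1,B7}: {B0,B1} ∩ {B0,B3,B4,B7} = {B0}; idom=B0
  B9: preds {B2,B3,B7,B8}: {B0,B1,B2} ∩ {B0,B3} ∩ {B0,B3,B4,B7} ∩ {B0,B8} = {B0}; idom=B0

DF derivation:
  join B5 pred B0: · stop@B0
  join B5 pred B4: B4→B3 stop@B0
  join B6 pred B3: B3 stop@B0
  join B6 pred B5: B5 stop@B0
  join B8 pred B1: B1 stop@B0
  join B8 pred B7: B7→B4→B3 stop@B0
  join B9 pred B2: B2→B1 stop@B0
  join B9 pred B3: B3 stop@B0
  join B9 pred B7: B7→B4→B3 stop@B0
  join B9 pred B8: B8 stop@B0
  B0 → ∅
  B1 → {B8,B9}
  B2 → {B9}
  B3 → {B5,B6,B8,B9}
  B4 → {B5,B8,B9}
  B5 → {B6}
  B6 → ∅
  B7 → {B8,B9}
  B8 → {B9}
  B9 → ∅

DF(B8) = ["B9"]

Answer: ["B9"]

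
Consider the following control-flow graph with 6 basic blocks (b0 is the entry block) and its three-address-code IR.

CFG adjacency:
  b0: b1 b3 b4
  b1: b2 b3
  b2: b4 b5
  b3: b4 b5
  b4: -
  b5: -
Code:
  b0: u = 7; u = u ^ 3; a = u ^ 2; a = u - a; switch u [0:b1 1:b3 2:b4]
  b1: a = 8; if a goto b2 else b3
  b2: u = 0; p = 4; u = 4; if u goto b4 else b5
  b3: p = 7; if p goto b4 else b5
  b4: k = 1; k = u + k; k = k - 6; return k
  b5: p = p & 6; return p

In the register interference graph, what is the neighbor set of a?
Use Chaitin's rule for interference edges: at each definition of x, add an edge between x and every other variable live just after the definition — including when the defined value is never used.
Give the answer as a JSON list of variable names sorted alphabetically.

Answer: ["u"]

Working:
def/use:
  b0 def {a,u} use ∅
  b1 def {a} use ∅
  b2 def {p,u} use ∅
  b3 def {p} use ∅
  b4 def {k} use {u}
  b5 def {p} use {p}

Liveness:
  b0 li=∅ lo={u}
  b1 li={u} lo={u}
  b2 li=∅ lo={p,u}
  b3 li={u} lo={p,u}
  b4 li={u} lo=∅
  b5 li={p} lo=∅

Conflict graph:
  a — {u}
  k — {u}
  p — {u}
  u — {a,k,p}

N(a) = ["u"]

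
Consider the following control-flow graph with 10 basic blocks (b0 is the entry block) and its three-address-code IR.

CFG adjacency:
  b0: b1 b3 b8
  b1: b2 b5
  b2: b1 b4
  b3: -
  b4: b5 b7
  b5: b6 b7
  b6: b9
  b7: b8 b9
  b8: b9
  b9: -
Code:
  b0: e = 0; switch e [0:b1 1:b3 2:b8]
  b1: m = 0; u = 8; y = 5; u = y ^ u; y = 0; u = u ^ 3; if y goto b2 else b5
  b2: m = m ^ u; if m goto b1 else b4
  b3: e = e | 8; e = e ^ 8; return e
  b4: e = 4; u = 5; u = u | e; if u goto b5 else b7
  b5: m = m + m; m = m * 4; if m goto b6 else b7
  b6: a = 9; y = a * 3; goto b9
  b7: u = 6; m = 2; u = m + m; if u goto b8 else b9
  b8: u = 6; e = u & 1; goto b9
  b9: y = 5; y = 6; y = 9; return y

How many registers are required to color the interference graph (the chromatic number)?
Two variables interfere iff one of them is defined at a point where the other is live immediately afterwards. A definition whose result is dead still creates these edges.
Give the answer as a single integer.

def/use:
  b0 def {e} use ∅
  b1 def {m,u,y} use ∅
  b2 def {m} use {m,u}
  b3 def {e} use {e}
  b4 def {e,u} use ∅
  b5 def {m} use {m}
  b6 def {a,y} use ∅
  b7 def {m,u} use ∅
  b8 def {e,u} use ∅
  b9 def {y} use ∅

Backward fixpoint:
  b0: in=∅ out={e}
  b1: in=∅ out={m,u}
  b2: in={m,u} out={m}
  b3: in={e} out=∅
  b4: in={m} out={m}
  b5: in={m} out=∅
  b6: in=∅ out=∅
  b7: in=∅ out=∅
  b8: in=∅ out=∅
  b9: in=∅ out=∅

Interfere edges:
  a↔∅
  e↔{m,u}
  m↔{e,u,y}
  u↔{e,m,y}
  y↔{m,u}

Colouring:
  {e,m,u} pairwise interfere (3-clique) ⇒ χ ≥ 3
  assign a→c0 e→c2 m→c0 u→c1 y→c2 — no edge inside a register ⇒ χ ≤ 3
  χ = 3

Answer: 3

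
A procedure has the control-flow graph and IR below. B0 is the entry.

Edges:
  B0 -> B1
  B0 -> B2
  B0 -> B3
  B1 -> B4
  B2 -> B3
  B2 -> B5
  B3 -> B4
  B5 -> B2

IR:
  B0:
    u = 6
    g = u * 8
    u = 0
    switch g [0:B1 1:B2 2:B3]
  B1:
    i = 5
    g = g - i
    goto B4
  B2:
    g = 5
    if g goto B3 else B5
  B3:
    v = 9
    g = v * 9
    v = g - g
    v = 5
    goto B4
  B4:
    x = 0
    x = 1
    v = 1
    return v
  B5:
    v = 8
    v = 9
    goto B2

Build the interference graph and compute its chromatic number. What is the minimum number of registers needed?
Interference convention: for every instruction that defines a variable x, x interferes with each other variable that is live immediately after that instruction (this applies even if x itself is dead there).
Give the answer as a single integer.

Answer: 2

Working:
Block summaries:
  B0 def {g,u} use ∅
  B1 def {g,i} use {g}
  B2 def {g} use ∅
  B3 def {g,v} use ∅
  B4 def {v,x} use ∅
  B5 def {v} use ∅

Backward fixpoint:
  B0 li=∅ lo={g}
  B1 li={g} lo=∅
  B2 li=∅ lo=∅
  B3 li=∅ lo=∅
  B4 li=∅ lo=∅
  B5 li=∅ lo=∅

Interference:
  g: {i,u}
  i: {g}
  u: {g}
  v: ∅
  x: ∅

Chromatic number:
  lower bound: {g,i} mutually conflict ⇒ χ ≥ 2
  2-colouring: R0={g,v,x}  R1={i,u}
  χ = 2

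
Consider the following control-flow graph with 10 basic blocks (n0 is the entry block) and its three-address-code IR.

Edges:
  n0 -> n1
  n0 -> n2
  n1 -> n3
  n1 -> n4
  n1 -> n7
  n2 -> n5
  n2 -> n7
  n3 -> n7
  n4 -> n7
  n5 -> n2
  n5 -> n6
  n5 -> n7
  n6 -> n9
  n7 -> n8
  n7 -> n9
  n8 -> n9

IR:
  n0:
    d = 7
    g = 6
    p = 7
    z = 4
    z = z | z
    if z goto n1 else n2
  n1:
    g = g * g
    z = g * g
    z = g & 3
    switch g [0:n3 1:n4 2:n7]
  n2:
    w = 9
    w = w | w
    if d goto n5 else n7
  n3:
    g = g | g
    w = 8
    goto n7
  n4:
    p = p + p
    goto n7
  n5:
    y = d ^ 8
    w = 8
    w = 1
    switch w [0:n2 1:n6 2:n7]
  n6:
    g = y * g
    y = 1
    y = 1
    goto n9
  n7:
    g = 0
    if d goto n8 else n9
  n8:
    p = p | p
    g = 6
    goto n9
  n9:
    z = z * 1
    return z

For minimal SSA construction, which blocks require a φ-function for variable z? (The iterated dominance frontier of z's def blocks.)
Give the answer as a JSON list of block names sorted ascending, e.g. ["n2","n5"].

idom tree: n1←n0 n2←n0 n3←n1 n4←n1 n5←n2 n6←n5 n7←n0 n8←n7 n9←n0
Dom at joins:
  n2: preds {n0,n5}: {n0} ∩ {n0,n2,n5} = {n0}; idom=n0
  n7: preds {n1,n2,n3,n4,n5}: {n0,n1} ∩ {n0,n2} ∩ {n0,n1,n3} ∩ {n0,n1,n4} ∩ {n0,n2,n5} = {n0}; idom=n0
  n9: preds {n6,n7,n8}: {n0,n2,n5,n6} ∩ {n0,n7} ∩ {n0,n7,n8} = {n0}; idom=n0

DF walk-up:
  n2←n0: walk · to n0
  n2←n5: walk n5→n2 to n0
  n7←n1: walk n1 to n0
  n7←n2: walk n2 to n0
  n7←n3: walk n3→n1 to n0
  n7←n4: walk n4→n1 to n0
  n7←n5: walk n5→n2 to n0
  n9←n6: walk n6→n5→n2 to n0
  n9←n7: walk n7 to n0
  n9←n8: walk n8→n7 to n0
  n0: DF=∅
  n1: DF={n7}
  n2: DF={n2,n7,n9}
  n3: DF={n7}
  n4: DF={n7}
  n5: DF={n2,n7,n9}
  n6: DF={n9}
  n7: DF={n9}
  n8: DF={n9}
  n9: DF=∅

φ for z: defs {n0,n1,n9}
  DF⁺ = {n7,n9}

Answer: ["n7", "n9"]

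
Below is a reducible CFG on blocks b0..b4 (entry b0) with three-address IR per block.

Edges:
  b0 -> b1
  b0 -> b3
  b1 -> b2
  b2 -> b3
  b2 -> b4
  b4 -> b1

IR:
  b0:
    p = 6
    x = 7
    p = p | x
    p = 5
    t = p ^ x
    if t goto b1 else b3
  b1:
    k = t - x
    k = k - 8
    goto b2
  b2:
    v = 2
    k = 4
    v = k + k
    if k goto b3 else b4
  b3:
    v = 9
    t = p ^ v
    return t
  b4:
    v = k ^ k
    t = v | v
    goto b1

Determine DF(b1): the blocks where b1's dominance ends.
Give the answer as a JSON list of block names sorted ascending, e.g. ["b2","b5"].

Answer: ["b1", "b3"]

Derivation:
idom tree: b1←b0 b2←b1 b3←b0 b4←b2
Join-block Dom:
  b1: preds {b0,b4}: {b0} ∩ {b0,b1,b2,b4} = {b0}; idom=b0
  b3: preds {b0,b2}: {b0} ∩ {b0,b1,b2} = {b0}; idom=b0

DF derivation:
  join b1 pred b0: · stop@b0
  join b1 pred b4: b4→b2→b1 stop@b0
  join b3 pred b0: · stop@b0
  join b3 pred b2: b2→b1 stop@b0
  b0 → ∅
  b1 → {b1,b3}
  b2 → {b1,b3}
  b3 → ∅
  b4 → {b1}

DF(b1) = ["b1", "b3"]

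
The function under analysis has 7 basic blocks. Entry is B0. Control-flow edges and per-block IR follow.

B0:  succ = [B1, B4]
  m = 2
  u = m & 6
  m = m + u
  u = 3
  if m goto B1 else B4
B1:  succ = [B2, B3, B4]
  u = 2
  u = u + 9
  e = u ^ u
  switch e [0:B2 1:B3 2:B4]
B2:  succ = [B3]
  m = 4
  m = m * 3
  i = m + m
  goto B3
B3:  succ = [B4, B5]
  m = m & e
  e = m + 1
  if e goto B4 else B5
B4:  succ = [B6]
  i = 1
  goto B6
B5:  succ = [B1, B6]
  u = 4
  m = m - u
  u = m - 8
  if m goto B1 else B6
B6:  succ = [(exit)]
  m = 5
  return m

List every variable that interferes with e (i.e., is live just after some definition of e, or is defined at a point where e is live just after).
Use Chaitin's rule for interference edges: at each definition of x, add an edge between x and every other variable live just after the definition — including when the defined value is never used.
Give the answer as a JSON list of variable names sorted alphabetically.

def/use:
  B0: def={m,u} ue=∅
  B1: def={e,u} ue=∅
  B2: def={i,m} ue=∅
  B3: def={e,m} ue={e,m}
  B4: def={i} ue=∅
  B5: def={m,u} ue={m}
  B6: def={m} ue=∅

Live sets:
  B0: in=∅ out={m}
  B1: in={m} out={e,m}
  B2: in={e} out={e,m}
  B3: in={e,m} out={m}
  B4: in=∅ out=∅
  B5: in={m} out={m}
  B6: in=∅ out=∅

Interference:
  e — {i,m}
  i — {e,m}
  m — {e,i,u}
  u — {m}

N(e) = ["i", "m"]

Answer: ["i", "m"]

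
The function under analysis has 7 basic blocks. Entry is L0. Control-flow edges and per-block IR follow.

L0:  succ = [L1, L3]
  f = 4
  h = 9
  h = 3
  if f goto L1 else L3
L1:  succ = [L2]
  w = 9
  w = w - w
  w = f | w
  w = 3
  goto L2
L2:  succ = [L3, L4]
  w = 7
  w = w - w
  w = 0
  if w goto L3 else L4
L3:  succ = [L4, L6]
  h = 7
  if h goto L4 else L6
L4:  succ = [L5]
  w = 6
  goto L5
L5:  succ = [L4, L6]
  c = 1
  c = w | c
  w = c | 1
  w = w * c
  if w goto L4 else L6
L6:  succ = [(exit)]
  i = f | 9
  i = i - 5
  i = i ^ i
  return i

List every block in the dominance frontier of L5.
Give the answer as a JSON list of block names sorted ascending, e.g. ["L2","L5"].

Answer: ["L4", "L6"]

Derivation:
idom tree: L1←L0 L2←L1 L3←L0 L4←L0 L5←L4 L6←L0
Join-block Dom:
  L3: preds {L0,L2}: {L0} ∩ {L0,L1,L2} = {L0}; idom=L0
  L4: preds {L2,L3,L5}: {L0,L1,L2} ∩ {L0,L3} ∩ {L0,L4,L5} = {L0}; idom=L0
  L6: preds {L3,L5}: {L0,L3} ∩ {L0,L4,L5} = {L0}; idom=L0

Frontier:
  join L3 pred L0: · stop@L0
  join L3 pred L2: L2→L1 stop@L0
  join L4 pred L2: L2→L1 stop@L0
  join L4 pred L3: L3 stop@L0
  join L4 pred L5: L5→L4 stop@L0
  join L6 pred L3: L3 stop@L0
  join L6 pred L5: L5→L4 stop@L0
  DF(L0)=∅
  DF(L1)={L3,L4}
  DF(L2)={L3,L4}
  DF(L3)={L4,L6}
  DF(L4)={L4,L6}
  DF(L5)={L4,L6}
  DF(L6)=∅

DF(L5) = ["L4", "L6"]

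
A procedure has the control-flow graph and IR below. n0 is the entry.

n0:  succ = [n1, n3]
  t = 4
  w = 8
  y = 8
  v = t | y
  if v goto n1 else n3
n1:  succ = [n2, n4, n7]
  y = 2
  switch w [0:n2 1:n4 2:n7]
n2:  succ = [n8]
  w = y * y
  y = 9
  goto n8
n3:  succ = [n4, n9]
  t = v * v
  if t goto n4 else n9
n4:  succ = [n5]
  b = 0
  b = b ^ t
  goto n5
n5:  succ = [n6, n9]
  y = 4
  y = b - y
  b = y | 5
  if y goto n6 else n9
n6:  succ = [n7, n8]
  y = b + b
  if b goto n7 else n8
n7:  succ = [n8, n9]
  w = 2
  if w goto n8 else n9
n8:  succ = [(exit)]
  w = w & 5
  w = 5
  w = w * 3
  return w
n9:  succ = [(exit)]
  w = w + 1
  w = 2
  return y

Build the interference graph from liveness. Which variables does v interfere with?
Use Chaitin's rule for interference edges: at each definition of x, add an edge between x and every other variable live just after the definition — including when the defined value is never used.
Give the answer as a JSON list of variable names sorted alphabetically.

Block summaries:
  n0: {t,v,w,y} / ∅
  n1: {y} / {w}
  n2: {w,y} / {y}
  n3: {t} / {v}
  n4: {b} / {t}
  n5: {b,y} / {b}
  n6: {y} / {b}
  n7: {w} / ∅
  n8: {w} / {w}
  n9: {w} / {w,y}

Live sets:
  n0 li=∅ lo={t,v,w,y}
  n1 li={t,w} lo={t,w,y}
  n2 li={y} lo={w}
  n3 li={v,w,y} lo={t,w,y}
  n4 li={t,w} lo={b,w}
  n5 li={b,w} lo={b,w,y}
  n6 li={b,w} lo={w,y}
  n7 li={y} lo={w,y}
  n8 li={w} lo=∅
  n9 li={w,y} lo=∅

Interference:
  b: {t,w,y}
  t: {b,v,w,y}
  v: {t,w,y}
  w: {b,t,v,y}
  y: {b,t,v,w}

N(v) = ["t", "w", "y"]

Answer: ["t", "w", "y"]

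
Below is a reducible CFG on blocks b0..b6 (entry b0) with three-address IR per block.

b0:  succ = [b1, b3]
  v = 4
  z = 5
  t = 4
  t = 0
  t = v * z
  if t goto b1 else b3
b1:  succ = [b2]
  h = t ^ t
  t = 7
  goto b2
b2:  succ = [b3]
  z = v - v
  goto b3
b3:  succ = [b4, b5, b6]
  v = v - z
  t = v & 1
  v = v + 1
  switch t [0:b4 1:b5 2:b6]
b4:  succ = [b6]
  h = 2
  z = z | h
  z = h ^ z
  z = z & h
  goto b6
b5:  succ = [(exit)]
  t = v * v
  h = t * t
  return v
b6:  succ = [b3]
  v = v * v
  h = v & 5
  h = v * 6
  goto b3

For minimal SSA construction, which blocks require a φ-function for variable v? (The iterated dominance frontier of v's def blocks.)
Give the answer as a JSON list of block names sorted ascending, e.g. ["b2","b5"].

idom tree: b1←b0 b2←b1 b3←b0 b4←b3 b5←b3 b6←b3
Dom∩ at merges:
  b3: preds {b0,b2,b6}: {b0} ∩ {b0,b1,b2} ∩ {b0,b3,b6} = {b0}; idom=b0
  b6: preds {b3,b4}: {b0,b3} ∩ {b0,b3,b4} = {b0,b3}; idom=b3

Frontier:
  join b3 pred b0: · stop@b0
  join b3 pred b2: b2→b1 stop@b0
  join b3 pred b6: b6→b3 stop@b0
  join b6 pred b3: · stop@b3
  join b6 pred b4: b4 stop@b3
  b0: DF=∅
  b1: DF={b3}
  b2: DF={b3}
  b3: DF={b3}
  b4: DF={b6}
  b5: DF=∅
  b6: DF={b3}

φ for v: defs {b0,b3,b6}
  DF⁺ = {b3}

Answer: ["b3"]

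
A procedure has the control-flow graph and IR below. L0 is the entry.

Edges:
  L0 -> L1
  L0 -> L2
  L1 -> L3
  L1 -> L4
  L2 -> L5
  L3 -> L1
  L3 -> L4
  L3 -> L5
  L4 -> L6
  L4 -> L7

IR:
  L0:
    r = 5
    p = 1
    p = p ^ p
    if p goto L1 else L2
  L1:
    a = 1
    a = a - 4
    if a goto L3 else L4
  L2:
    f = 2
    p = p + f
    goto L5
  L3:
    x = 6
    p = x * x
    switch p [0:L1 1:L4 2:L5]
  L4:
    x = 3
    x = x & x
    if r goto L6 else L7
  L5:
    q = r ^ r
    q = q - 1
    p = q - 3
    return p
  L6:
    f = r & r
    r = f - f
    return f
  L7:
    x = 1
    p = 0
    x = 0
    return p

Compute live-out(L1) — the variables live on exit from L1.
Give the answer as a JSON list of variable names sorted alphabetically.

Block summaries:
  L0 def {p,r} use ∅
  L1 def {a} use ∅
  L2 def {f,p} use {p}
  L3 def {p,x} use ∅
  L4 def {x} use {r}
  L5 def {p,q} use {r}
  L6 def {f,r} use {r}
  L7 def {p,x} use ∅

Liveness:
  L0: in=∅ out={p,r}
  L1: in={r} out={r}
  L2: in={p,r} out={r}
  L3: in={r} out={r}
  L4: in={r} out={r}
  L5: in={r} out=∅
  L6: in={r} out=∅
  L7: in=∅ out=∅

live-out(L1) = ["r"]

Answer: ["r"]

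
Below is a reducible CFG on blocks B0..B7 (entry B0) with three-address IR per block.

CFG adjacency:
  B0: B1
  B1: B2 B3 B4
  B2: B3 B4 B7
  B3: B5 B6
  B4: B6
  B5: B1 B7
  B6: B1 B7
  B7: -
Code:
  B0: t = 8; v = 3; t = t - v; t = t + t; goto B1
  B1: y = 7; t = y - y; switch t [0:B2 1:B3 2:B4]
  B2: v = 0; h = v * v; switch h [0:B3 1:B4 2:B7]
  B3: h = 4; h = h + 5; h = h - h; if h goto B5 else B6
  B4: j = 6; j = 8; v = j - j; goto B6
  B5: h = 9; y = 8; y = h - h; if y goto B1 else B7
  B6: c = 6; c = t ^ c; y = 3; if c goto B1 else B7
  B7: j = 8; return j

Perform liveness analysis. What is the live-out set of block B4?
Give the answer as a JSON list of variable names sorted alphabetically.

Answer: ["t"]

Analysis:
Block summaries:
  B0 def {t,v} use ∅
  B1 def {t,y} use ∅
  B2 def {h,v} use ∅
  B3 def {h} use ∅
  B4 def {j,v} use ∅
  B5 def {h,y} use ∅
  B6 def {c,y} use {t}
  B7 def {j} use ∅

Live sets:
  B0 li=∅ lo=∅
  B1 li=∅ lo={t}
  B2 li={t} lo={t}
  B3 li={t} lo={t}
  B4 li={t} lo={t}
  B5 li=∅ lo=∅
  B6 li={t} lo=∅
  B7 li=∅ lo=∅

live-out(B4) = ["t"]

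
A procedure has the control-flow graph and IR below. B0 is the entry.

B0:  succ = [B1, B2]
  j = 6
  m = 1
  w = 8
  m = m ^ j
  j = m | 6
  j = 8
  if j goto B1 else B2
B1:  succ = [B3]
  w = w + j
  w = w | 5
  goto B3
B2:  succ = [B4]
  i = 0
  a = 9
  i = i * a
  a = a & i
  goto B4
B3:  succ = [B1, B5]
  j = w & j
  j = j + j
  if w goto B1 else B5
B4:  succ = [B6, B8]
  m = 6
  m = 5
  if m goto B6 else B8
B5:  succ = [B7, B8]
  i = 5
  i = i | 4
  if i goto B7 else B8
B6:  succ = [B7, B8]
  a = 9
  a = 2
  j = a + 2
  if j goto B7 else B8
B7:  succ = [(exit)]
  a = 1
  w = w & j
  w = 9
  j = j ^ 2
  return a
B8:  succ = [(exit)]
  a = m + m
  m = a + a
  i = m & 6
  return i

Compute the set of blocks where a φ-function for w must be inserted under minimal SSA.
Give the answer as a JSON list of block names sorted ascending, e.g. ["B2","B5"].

idom tree: B1←B0 B2←B0 B3←B1 B4←B2 B5←B3 B6←B4 B7←B0 B8←B0
Dom at joins:
  B1: preds {B0,B3}: {B0} ∩ {B0,B1,B3} = {B0}; idom=B0
  B7: preds {B5,B6}: {B0,B1,B3,B5} ∩ {B0,B2,B4,B6} = {B0}; idom=B0
  B8: preds {B4,B5,B6}: {B0,B2,B4} ∩ {B0,B1,B3,B5} ∩ {B0,B2,B4,B6} = {B0}; idom=B0

Frontier:
  join B1 pred B0: · stop@B0
  join B1 pred B3: B3→B1 stop@B0
  join B7 pred B5: B5→B3→B1 stop@B0
  join B7 pred B6: B6→B4→B2 stop@B0
  join B8 pred B4: B4→B2 stop@B0
  join B8 pred B5: B5→B3→B1 stop@B0
  join B8 pred B6: B6→B4→B2 stop@B0
  B0 → ∅
  B1 → {B1,B7,B8}
  B2 → {B7,B8}
  B3 → {B1,B7,B8}
  B4 → {B7,B8}
  B5 → {B7,B8}
  B6 → {B7,B8}
  B7 → ∅
  B8 → ∅

φ for w: defs {B0,B1,B7}
  DF⁺ = {B1,B7,B8}

Answer: ["B1", "B7", "B8"]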